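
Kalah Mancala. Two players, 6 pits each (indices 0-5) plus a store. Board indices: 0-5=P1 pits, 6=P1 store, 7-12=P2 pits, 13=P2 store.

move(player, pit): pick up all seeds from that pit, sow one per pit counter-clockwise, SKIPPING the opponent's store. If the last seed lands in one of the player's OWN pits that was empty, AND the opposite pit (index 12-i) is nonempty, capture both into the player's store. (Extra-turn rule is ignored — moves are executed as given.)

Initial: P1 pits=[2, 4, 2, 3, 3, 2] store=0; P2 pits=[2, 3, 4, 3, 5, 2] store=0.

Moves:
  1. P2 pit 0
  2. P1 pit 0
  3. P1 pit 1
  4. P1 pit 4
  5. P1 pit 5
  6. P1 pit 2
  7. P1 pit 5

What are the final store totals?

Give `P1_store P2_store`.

Answer: 5 0

Derivation:
Move 1: P2 pit0 -> P1=[2,4,2,3,3,2](0) P2=[0,4,5,3,5,2](0)
Move 2: P1 pit0 -> P1=[0,5,3,3,3,2](0) P2=[0,4,5,3,5,2](0)
Move 3: P1 pit1 -> P1=[0,0,4,4,4,3](1) P2=[0,4,5,3,5,2](0)
Move 4: P1 pit4 -> P1=[0,0,4,4,0,4](2) P2=[1,5,5,3,5,2](0)
Move 5: P1 pit5 -> P1=[0,0,4,4,0,0](3) P2=[2,6,6,3,5,2](0)
Move 6: P1 pit2 -> P1=[0,0,0,5,1,1](4) P2=[2,6,6,3,5,2](0)
Move 7: P1 pit5 -> P1=[0,0,0,5,1,0](5) P2=[2,6,6,3,5,2](0)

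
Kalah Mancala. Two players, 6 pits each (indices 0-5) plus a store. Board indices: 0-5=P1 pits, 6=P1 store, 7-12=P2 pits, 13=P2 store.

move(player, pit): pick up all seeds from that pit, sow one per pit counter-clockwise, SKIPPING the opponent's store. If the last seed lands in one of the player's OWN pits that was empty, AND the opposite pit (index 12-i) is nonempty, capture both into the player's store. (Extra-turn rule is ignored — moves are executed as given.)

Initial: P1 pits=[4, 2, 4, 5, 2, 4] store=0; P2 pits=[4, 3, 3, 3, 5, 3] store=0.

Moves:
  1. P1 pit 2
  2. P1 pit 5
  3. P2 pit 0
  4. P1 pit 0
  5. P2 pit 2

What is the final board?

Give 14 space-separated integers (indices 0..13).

Answer: 1 3 1 7 4 0 2 0 5 0 6 7 5 1

Derivation:
Move 1: P1 pit2 -> P1=[4,2,0,6,3,5](1) P2=[4,3,3,3,5,3](0)
Move 2: P1 pit5 -> P1=[4,2,0,6,3,0](2) P2=[5,4,4,4,5,3](0)
Move 3: P2 pit0 -> P1=[4,2,0,6,3,0](2) P2=[0,5,5,5,6,4](0)
Move 4: P1 pit0 -> P1=[0,3,1,7,4,0](2) P2=[0,5,5,5,6,4](0)
Move 5: P2 pit2 -> P1=[1,3,1,7,4,0](2) P2=[0,5,0,6,7,5](1)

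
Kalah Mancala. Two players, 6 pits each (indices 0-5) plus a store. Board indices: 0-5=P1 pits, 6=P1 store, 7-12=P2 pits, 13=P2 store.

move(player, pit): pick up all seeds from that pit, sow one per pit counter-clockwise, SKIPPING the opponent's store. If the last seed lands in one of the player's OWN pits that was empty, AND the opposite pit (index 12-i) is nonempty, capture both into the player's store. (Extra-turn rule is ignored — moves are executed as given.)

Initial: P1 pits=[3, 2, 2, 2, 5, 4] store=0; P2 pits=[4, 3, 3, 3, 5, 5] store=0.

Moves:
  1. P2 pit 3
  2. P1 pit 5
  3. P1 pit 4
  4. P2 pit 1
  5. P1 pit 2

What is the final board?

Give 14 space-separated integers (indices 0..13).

Move 1: P2 pit3 -> P1=[3,2,2,2,5,4](0) P2=[4,3,3,0,6,6](1)
Move 2: P1 pit5 -> P1=[3,2,2,2,5,0](1) P2=[5,4,4,0,6,6](1)
Move 3: P1 pit4 -> P1=[3,2,2,2,0,1](2) P2=[6,5,5,0,6,6](1)
Move 4: P2 pit1 -> P1=[3,2,2,2,0,1](2) P2=[6,0,6,1,7,7](2)
Move 5: P1 pit2 -> P1=[3,2,0,3,1,1](2) P2=[6,0,6,1,7,7](2)

Answer: 3 2 0 3 1 1 2 6 0 6 1 7 7 2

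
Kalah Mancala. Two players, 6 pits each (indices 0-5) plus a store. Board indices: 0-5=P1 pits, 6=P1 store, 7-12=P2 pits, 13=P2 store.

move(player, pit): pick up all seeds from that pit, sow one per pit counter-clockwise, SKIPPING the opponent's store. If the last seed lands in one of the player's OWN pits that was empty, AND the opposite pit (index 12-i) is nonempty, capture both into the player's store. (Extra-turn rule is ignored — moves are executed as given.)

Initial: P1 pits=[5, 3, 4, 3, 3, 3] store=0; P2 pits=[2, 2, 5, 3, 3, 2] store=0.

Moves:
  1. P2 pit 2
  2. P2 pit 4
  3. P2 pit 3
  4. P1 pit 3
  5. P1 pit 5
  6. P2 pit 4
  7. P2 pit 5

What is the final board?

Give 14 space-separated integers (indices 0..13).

Answer: 9 5 5 1 5 0 2 3 3 1 0 0 0 4

Derivation:
Move 1: P2 pit2 -> P1=[6,3,4,3,3,3](0) P2=[2,2,0,4,4,3](1)
Move 2: P2 pit4 -> P1=[7,4,4,3,3,3](0) P2=[2,2,0,4,0,4](2)
Move 3: P2 pit3 -> P1=[8,4,4,3,3,3](0) P2=[2,2,0,0,1,5](3)
Move 4: P1 pit3 -> P1=[8,4,4,0,4,4](1) P2=[2,2,0,0,1,5](3)
Move 5: P1 pit5 -> P1=[8,4,4,0,4,0](2) P2=[3,3,1,0,1,5](3)
Move 6: P2 pit4 -> P1=[8,4,4,0,4,0](2) P2=[3,3,1,0,0,6](3)
Move 7: P2 pit5 -> P1=[9,5,5,1,5,0](2) P2=[3,3,1,0,0,0](4)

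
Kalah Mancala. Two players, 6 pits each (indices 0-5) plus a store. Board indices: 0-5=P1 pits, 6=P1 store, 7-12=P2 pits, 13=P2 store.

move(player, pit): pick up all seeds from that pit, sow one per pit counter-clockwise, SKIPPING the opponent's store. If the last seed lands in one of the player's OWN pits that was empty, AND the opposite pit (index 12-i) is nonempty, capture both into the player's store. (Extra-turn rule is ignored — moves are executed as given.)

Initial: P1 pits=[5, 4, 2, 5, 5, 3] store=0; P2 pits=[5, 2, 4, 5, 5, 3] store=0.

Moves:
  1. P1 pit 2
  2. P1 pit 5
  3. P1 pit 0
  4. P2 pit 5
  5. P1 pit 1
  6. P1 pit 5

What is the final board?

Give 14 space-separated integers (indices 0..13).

Move 1: P1 pit2 -> P1=[5,4,0,6,6,3](0) P2=[5,2,4,5,5,3](0)
Move 2: P1 pit5 -> P1=[5,4,0,6,6,0](1) P2=[6,3,4,5,5,3](0)
Move 3: P1 pit0 -> P1=[0,5,1,7,7,0](8) P2=[0,3,4,5,5,3](0)
Move 4: P2 pit5 -> P1=[1,6,1,7,7,0](8) P2=[0,3,4,5,5,0](1)
Move 5: P1 pit1 -> P1=[1,0,2,8,8,1](9) P2=[1,3,4,5,5,0](1)
Move 6: P1 pit5 -> P1=[1,0,2,8,8,0](10) P2=[1,3,4,5,5,0](1)

Answer: 1 0 2 8 8 0 10 1 3 4 5 5 0 1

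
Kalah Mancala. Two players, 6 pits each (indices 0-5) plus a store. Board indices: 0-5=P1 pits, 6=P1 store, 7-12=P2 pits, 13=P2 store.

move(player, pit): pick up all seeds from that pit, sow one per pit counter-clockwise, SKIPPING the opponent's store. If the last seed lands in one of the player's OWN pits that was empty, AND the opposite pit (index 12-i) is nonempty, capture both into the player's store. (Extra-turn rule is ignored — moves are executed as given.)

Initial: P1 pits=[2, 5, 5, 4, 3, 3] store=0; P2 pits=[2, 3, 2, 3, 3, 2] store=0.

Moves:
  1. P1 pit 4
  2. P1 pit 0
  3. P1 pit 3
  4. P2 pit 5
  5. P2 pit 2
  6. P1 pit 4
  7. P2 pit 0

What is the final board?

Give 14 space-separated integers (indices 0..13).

Answer: 1 6 6 0 0 6 2 0 4 1 5 5 0 1

Derivation:
Move 1: P1 pit4 -> P1=[2,5,5,4,0,4](1) P2=[3,3,2,3,3,2](0)
Move 2: P1 pit0 -> P1=[0,6,6,4,0,4](1) P2=[3,3,2,3,3,2](0)
Move 3: P1 pit3 -> P1=[0,6,6,0,1,5](2) P2=[4,3,2,3,3,2](0)
Move 4: P2 pit5 -> P1=[1,6,6,0,1,5](2) P2=[4,3,2,3,3,0](1)
Move 5: P2 pit2 -> P1=[1,6,6,0,1,5](2) P2=[4,3,0,4,4,0](1)
Move 6: P1 pit4 -> P1=[1,6,6,0,0,6](2) P2=[4,3,0,4,4,0](1)
Move 7: P2 pit0 -> P1=[1,6,6,0,0,6](2) P2=[0,4,1,5,5,0](1)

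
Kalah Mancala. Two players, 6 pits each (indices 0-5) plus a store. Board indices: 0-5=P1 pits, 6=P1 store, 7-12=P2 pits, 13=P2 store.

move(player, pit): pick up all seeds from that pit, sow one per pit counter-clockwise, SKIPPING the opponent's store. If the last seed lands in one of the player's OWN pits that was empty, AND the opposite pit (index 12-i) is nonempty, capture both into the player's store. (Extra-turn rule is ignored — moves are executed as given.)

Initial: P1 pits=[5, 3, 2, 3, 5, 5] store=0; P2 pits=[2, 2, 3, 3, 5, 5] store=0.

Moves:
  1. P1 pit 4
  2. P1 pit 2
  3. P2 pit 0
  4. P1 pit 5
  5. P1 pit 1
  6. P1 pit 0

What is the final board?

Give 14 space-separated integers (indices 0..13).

Move 1: P1 pit4 -> P1=[5,3,2,3,0,6](1) P2=[3,3,4,3,5,5](0)
Move 2: P1 pit2 -> P1=[5,3,0,4,0,6](5) P2=[3,0,4,3,5,5](0)
Move 3: P2 pit0 -> P1=[5,3,0,4,0,6](5) P2=[0,1,5,4,5,5](0)
Move 4: P1 pit5 -> P1=[5,3,0,4,0,0](6) P2=[1,2,6,5,6,5](0)
Move 5: P1 pit1 -> P1=[5,0,1,5,0,0](9) P2=[1,0,6,5,6,5](0)
Move 6: P1 pit0 -> P1=[0,1,2,6,1,0](11) P2=[0,0,6,5,6,5](0)

Answer: 0 1 2 6 1 0 11 0 0 6 5 6 5 0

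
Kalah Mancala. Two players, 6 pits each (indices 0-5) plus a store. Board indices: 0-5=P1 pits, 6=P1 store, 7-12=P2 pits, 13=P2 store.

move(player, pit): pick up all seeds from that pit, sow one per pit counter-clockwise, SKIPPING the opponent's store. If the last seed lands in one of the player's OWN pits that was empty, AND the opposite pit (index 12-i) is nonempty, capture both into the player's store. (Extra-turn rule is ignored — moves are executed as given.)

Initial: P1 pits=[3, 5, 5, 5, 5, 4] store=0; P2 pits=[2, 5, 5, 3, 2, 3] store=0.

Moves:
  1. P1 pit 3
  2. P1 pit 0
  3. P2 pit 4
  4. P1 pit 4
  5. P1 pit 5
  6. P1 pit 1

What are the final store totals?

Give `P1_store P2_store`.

Move 1: P1 pit3 -> P1=[3,5,5,0,6,5](1) P2=[3,6,5,3,2,3](0)
Move 2: P1 pit0 -> P1=[0,6,6,0,6,5](7) P2=[3,6,0,3,2,3](0)
Move 3: P2 pit4 -> P1=[0,6,6,0,6,5](7) P2=[3,6,0,3,0,4](1)
Move 4: P1 pit4 -> P1=[0,6,6,0,0,6](8) P2=[4,7,1,4,0,4](1)
Move 5: P1 pit5 -> P1=[0,6,6,0,0,0](9) P2=[5,8,2,5,1,4](1)
Move 6: P1 pit1 -> P1=[0,0,7,1,1,1](10) P2=[6,8,2,5,1,4](1)

Answer: 10 1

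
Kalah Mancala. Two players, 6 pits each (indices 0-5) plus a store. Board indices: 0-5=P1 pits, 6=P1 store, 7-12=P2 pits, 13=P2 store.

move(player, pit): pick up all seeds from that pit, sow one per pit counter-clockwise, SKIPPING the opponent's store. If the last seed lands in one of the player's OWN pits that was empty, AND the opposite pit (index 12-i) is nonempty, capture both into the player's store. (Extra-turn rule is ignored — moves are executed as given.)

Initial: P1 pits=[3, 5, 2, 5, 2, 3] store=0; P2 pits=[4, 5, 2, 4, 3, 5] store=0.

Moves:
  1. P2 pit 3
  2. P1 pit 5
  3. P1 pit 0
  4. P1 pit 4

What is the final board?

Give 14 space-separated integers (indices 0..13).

Move 1: P2 pit3 -> P1=[4,5,2,5,2,3](0) P2=[4,5,2,0,4,6](1)
Move 2: P1 pit5 -> P1=[4,5,2,5,2,0](1) P2=[5,6,2,0,4,6](1)
Move 3: P1 pit0 -> P1=[0,6,3,6,3,0](1) P2=[5,6,2,0,4,6](1)
Move 4: P1 pit4 -> P1=[0,6,3,6,0,1](2) P2=[6,6,2,0,4,6](1)

Answer: 0 6 3 6 0 1 2 6 6 2 0 4 6 1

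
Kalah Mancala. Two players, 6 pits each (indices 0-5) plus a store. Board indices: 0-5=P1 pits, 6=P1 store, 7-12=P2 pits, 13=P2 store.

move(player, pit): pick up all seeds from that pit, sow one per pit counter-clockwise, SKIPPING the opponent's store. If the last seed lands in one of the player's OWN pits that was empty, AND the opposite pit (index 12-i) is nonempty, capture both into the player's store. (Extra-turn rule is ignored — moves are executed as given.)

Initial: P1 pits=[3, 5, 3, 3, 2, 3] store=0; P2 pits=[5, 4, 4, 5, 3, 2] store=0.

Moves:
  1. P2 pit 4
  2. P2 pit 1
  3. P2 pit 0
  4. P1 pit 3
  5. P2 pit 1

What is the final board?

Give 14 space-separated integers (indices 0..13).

Move 1: P2 pit4 -> P1=[4,5,3,3,2,3](0) P2=[5,4,4,5,0,3](1)
Move 2: P2 pit1 -> P1=[4,5,3,3,2,3](0) P2=[5,0,5,6,1,4](1)
Move 3: P2 pit0 -> P1=[4,5,3,3,2,3](0) P2=[0,1,6,7,2,5](1)
Move 4: P1 pit3 -> P1=[4,5,3,0,3,4](1) P2=[0,1,6,7,2,5](1)
Move 5: P2 pit1 -> P1=[4,5,3,0,3,4](1) P2=[0,0,7,7,2,5](1)

Answer: 4 5 3 0 3 4 1 0 0 7 7 2 5 1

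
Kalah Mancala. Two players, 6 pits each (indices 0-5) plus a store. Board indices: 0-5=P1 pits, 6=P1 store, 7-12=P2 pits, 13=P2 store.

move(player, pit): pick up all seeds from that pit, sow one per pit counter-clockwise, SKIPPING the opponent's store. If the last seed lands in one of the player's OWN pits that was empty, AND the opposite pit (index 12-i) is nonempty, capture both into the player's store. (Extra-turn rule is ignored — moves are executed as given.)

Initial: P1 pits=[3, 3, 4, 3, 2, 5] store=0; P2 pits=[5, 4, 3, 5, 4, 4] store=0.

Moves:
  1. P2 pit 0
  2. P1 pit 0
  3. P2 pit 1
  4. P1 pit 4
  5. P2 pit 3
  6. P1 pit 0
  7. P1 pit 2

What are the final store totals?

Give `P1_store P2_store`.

Move 1: P2 pit0 -> P1=[3,3,4,3,2,5](0) P2=[0,5,4,6,5,5](0)
Move 2: P1 pit0 -> P1=[0,4,5,4,2,5](0) P2=[0,5,4,6,5,5](0)
Move 3: P2 pit1 -> P1=[0,4,5,4,2,5](0) P2=[0,0,5,7,6,6](1)
Move 4: P1 pit4 -> P1=[0,4,5,4,0,6](1) P2=[0,0,5,7,6,6](1)
Move 5: P2 pit3 -> P1=[1,5,6,5,0,6](1) P2=[0,0,5,0,7,7](2)
Move 6: P1 pit0 -> P1=[0,6,6,5,0,6](1) P2=[0,0,5,0,7,7](2)
Move 7: P1 pit2 -> P1=[0,6,0,6,1,7](2) P2=[1,1,5,0,7,7](2)

Answer: 2 2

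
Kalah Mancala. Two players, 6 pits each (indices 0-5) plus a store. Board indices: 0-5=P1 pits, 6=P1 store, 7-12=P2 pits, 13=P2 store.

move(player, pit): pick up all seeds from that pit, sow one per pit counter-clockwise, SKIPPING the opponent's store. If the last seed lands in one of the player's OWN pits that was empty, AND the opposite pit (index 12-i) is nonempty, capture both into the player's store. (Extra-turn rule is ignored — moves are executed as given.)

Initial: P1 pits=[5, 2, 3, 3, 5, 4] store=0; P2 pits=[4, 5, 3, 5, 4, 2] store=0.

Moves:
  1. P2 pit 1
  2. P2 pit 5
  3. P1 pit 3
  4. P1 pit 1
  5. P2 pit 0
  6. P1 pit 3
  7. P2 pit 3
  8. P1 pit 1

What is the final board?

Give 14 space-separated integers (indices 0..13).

Move 1: P2 pit1 -> P1=[5,2,3,3,5,4](0) P2=[4,0,4,6,5,3](1)
Move 2: P2 pit5 -> P1=[6,3,3,3,5,4](0) P2=[4,0,4,6,5,0](2)
Move 3: P1 pit3 -> P1=[6,3,3,0,6,5](1) P2=[4,0,4,6,5,0](2)
Move 4: P1 pit1 -> P1=[6,0,4,1,7,5](1) P2=[4,0,4,6,5,0](2)
Move 5: P2 pit0 -> P1=[6,0,4,1,7,5](1) P2=[0,1,5,7,6,0](2)
Move 6: P1 pit3 -> P1=[6,0,4,0,8,5](1) P2=[0,1,5,7,6,0](2)
Move 7: P2 pit3 -> P1=[7,1,5,1,8,5](1) P2=[0,1,5,0,7,1](3)
Move 8: P1 pit1 -> P1=[7,0,6,1,8,5](1) P2=[0,1,5,0,7,1](3)

Answer: 7 0 6 1 8 5 1 0 1 5 0 7 1 3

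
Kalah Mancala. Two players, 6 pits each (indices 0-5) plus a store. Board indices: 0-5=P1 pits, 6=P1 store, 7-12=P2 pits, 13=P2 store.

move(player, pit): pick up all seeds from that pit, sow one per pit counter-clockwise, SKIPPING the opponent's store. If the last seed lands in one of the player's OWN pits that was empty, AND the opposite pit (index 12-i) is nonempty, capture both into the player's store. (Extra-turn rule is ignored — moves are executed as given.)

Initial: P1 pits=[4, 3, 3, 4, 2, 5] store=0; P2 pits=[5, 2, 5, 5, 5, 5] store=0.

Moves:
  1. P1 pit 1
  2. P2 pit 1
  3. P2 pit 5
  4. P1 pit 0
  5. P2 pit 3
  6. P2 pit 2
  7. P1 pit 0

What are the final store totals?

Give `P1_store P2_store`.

Answer: 0 3

Derivation:
Move 1: P1 pit1 -> P1=[4,0,4,5,3,5](0) P2=[5,2,5,5,5,5](0)
Move 2: P2 pit1 -> P1=[4,0,4,5,3,5](0) P2=[5,0,6,6,5,5](0)
Move 3: P2 pit5 -> P1=[5,1,5,6,3,5](0) P2=[5,0,6,6,5,0](1)
Move 4: P1 pit0 -> P1=[0,2,6,7,4,6](0) P2=[5,0,6,6,5,0](1)
Move 5: P2 pit3 -> P1=[1,3,7,7,4,6](0) P2=[5,0,6,0,6,1](2)
Move 6: P2 pit2 -> P1=[2,4,7,7,4,6](0) P2=[5,0,0,1,7,2](3)
Move 7: P1 pit0 -> P1=[0,5,8,7,4,6](0) P2=[5,0,0,1,7,2](3)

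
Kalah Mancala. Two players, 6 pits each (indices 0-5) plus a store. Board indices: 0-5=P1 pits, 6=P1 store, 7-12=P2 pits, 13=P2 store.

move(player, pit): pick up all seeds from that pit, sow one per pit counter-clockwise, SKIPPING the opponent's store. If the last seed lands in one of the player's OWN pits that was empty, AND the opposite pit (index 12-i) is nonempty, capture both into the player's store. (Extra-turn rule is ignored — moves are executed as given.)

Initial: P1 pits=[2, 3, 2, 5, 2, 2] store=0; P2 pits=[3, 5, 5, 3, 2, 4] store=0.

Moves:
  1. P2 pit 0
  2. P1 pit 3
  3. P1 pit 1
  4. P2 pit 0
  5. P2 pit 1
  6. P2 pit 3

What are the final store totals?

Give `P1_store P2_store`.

Move 1: P2 pit0 -> P1=[2,3,2,5,2,2](0) P2=[0,6,6,4,2,4](0)
Move 2: P1 pit3 -> P1=[2,3,2,0,3,3](1) P2=[1,7,6,4,2,4](0)
Move 3: P1 pit1 -> P1=[2,0,3,1,4,3](1) P2=[1,7,6,4,2,4](0)
Move 4: P2 pit0 -> P1=[2,0,3,1,4,3](1) P2=[0,8,6,4,2,4](0)
Move 5: P2 pit1 -> P1=[3,1,4,1,4,3](1) P2=[0,0,7,5,3,5](1)
Move 6: P2 pit3 -> P1=[4,2,4,1,4,3](1) P2=[0,0,7,0,4,6](2)

Answer: 1 2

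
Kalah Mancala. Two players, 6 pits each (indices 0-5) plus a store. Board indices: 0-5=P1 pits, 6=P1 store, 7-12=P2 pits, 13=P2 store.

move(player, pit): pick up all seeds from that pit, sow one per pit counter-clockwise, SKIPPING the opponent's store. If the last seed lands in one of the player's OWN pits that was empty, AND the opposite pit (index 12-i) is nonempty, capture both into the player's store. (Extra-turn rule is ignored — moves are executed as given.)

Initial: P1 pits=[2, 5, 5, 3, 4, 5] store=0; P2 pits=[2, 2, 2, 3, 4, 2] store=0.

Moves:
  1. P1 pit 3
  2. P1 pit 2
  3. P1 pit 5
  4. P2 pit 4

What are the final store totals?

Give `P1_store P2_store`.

Answer: 3 1

Derivation:
Move 1: P1 pit3 -> P1=[2,5,5,0,5,6](1) P2=[2,2,2,3,4,2](0)
Move 2: P1 pit2 -> P1=[2,5,0,1,6,7](2) P2=[3,2,2,3,4,2](0)
Move 3: P1 pit5 -> P1=[2,5,0,1,6,0](3) P2=[4,3,3,4,5,3](0)
Move 4: P2 pit4 -> P1=[3,6,1,1,6,0](3) P2=[4,3,3,4,0,4](1)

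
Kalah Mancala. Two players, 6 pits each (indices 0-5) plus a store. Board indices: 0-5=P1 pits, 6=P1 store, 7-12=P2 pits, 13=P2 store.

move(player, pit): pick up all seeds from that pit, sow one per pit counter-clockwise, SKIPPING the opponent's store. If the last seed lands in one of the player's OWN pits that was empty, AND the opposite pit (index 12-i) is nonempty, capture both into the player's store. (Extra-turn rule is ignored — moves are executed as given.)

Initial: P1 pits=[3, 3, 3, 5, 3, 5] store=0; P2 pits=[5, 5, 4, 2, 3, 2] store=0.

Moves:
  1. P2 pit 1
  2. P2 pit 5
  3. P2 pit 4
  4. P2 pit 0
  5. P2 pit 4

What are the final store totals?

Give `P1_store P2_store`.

Answer: 0 3

Derivation:
Move 1: P2 pit1 -> P1=[3,3,3,5,3,5](0) P2=[5,0,5,3,4,3](1)
Move 2: P2 pit5 -> P1=[4,4,3,5,3,5](0) P2=[5,0,5,3,4,0](2)
Move 3: P2 pit4 -> P1=[5,5,3,5,3,5](0) P2=[5,0,5,3,0,1](3)
Move 4: P2 pit0 -> P1=[5,5,3,5,3,5](0) P2=[0,1,6,4,1,2](3)
Move 5: P2 pit4 -> P1=[5,5,3,5,3,5](0) P2=[0,1,6,4,0,3](3)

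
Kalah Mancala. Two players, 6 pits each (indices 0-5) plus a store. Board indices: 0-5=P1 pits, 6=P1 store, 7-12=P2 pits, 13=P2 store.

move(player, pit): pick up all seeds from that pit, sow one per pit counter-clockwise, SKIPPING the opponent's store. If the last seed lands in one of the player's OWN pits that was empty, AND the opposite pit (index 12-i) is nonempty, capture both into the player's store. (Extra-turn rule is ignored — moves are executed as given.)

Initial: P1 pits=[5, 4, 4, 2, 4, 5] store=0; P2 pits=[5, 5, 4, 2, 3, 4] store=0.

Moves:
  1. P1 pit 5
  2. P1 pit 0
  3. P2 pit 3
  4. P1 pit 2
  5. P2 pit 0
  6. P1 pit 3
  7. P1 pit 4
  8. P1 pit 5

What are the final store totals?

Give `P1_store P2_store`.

Answer: 12 1

Derivation:
Move 1: P1 pit5 -> P1=[5,4,4,2,4,0](1) P2=[6,6,5,3,3,4](0)
Move 2: P1 pit0 -> P1=[0,5,5,3,5,0](8) P2=[0,6,5,3,3,4](0)
Move 3: P2 pit3 -> P1=[0,5,5,3,5,0](8) P2=[0,6,5,0,4,5](1)
Move 4: P1 pit2 -> P1=[0,5,0,4,6,1](9) P2=[1,6,5,0,4,5](1)
Move 5: P2 pit0 -> P1=[0,5,0,4,6,1](9) P2=[0,7,5,0,4,5](1)
Move 6: P1 pit3 -> P1=[0,5,0,0,7,2](10) P2=[1,7,5,0,4,5](1)
Move 7: P1 pit4 -> P1=[0,5,0,0,0,3](11) P2=[2,8,6,1,5,5](1)
Move 8: P1 pit5 -> P1=[0,5,0,0,0,0](12) P2=[3,9,6,1,5,5](1)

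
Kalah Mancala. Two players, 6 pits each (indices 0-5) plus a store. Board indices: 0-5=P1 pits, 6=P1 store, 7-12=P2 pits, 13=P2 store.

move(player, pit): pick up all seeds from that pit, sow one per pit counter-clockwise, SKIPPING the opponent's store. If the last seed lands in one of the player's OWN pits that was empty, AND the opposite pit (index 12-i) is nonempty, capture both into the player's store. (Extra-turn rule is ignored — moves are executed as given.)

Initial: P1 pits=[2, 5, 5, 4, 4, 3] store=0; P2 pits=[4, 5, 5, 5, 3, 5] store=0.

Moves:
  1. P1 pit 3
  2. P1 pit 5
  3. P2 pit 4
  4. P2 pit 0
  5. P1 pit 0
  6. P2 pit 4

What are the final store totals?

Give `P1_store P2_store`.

Answer: 10 2

Derivation:
Move 1: P1 pit3 -> P1=[2,5,5,0,5,4](1) P2=[5,5,5,5,3,5](0)
Move 2: P1 pit5 -> P1=[2,5,5,0,5,0](2) P2=[6,6,6,5,3,5](0)
Move 3: P2 pit4 -> P1=[3,5,5,0,5,0](2) P2=[6,6,6,5,0,6](1)
Move 4: P2 pit0 -> P1=[3,5,5,0,5,0](2) P2=[0,7,7,6,1,7](2)
Move 5: P1 pit0 -> P1=[0,6,6,0,5,0](10) P2=[0,7,0,6,1,7](2)
Move 6: P2 pit4 -> P1=[0,6,6,0,5,0](10) P2=[0,7,0,6,0,8](2)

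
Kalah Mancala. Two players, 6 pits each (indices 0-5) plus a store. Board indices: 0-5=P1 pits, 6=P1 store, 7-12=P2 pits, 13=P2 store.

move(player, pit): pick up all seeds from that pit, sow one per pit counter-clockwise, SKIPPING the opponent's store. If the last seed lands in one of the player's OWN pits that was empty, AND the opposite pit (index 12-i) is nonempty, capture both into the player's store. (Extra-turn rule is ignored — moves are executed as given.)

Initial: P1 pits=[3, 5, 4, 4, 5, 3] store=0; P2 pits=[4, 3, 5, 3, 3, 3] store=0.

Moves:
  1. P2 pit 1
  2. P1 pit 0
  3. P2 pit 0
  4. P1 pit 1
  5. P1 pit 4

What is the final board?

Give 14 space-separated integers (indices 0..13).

Answer: 0 0 6 6 0 5 2 2 2 8 6 5 3 0

Derivation:
Move 1: P2 pit1 -> P1=[3,5,4,4,5,3](0) P2=[4,0,6,4,4,3](0)
Move 2: P1 pit0 -> P1=[0,6,5,5,5,3](0) P2=[4,0,6,4,4,3](0)
Move 3: P2 pit0 -> P1=[0,6,5,5,5,3](0) P2=[0,1,7,5,5,3](0)
Move 4: P1 pit1 -> P1=[0,0,6,6,6,4](1) P2=[1,1,7,5,5,3](0)
Move 5: P1 pit4 -> P1=[0,0,6,6,0,5](2) P2=[2,2,8,6,5,3](0)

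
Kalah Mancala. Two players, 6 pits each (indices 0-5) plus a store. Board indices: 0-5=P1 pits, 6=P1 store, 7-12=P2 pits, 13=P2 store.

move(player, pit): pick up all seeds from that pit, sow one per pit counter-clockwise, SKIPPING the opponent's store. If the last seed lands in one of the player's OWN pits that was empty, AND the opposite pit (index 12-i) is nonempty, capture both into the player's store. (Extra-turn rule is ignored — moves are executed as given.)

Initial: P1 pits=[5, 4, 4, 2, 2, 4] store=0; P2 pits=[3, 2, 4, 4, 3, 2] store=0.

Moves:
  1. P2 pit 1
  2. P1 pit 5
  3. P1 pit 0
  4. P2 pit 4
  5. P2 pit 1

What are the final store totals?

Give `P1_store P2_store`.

Move 1: P2 pit1 -> P1=[5,4,4,2,2,4](0) P2=[3,0,5,5,3,2](0)
Move 2: P1 pit5 -> P1=[5,4,4,2,2,0](1) P2=[4,1,6,5,3,2](0)
Move 3: P1 pit0 -> P1=[0,5,5,3,3,0](6) P2=[0,1,6,5,3,2](0)
Move 4: P2 pit4 -> P1=[1,5,5,3,3,0](6) P2=[0,1,6,5,0,3](1)
Move 5: P2 pit1 -> P1=[1,5,5,3,3,0](6) P2=[0,0,7,5,0,3](1)

Answer: 6 1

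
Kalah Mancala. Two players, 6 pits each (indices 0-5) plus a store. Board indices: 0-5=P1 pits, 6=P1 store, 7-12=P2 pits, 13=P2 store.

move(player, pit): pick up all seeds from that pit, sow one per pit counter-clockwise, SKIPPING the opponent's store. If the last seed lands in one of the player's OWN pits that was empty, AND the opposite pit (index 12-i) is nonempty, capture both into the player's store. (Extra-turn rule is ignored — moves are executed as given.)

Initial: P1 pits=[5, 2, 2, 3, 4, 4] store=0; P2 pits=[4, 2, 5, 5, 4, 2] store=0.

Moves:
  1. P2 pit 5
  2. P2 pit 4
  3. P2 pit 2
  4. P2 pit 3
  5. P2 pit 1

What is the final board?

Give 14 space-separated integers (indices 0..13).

Answer: 9 4 0 3 4 4 0 4 0 1 0 2 3 8

Derivation:
Move 1: P2 pit5 -> P1=[6,2,2,3,4,4](0) P2=[4,2,5,5,4,0](1)
Move 2: P2 pit4 -> P1=[7,3,2,3,4,4](0) P2=[4,2,5,5,0,1](2)
Move 3: P2 pit2 -> P1=[8,3,2,3,4,4](0) P2=[4,2,0,6,1,2](3)
Move 4: P2 pit3 -> P1=[9,4,3,3,4,4](0) P2=[4,2,0,0,2,3](4)
Move 5: P2 pit1 -> P1=[9,4,0,3,4,4](0) P2=[4,0,1,0,2,3](8)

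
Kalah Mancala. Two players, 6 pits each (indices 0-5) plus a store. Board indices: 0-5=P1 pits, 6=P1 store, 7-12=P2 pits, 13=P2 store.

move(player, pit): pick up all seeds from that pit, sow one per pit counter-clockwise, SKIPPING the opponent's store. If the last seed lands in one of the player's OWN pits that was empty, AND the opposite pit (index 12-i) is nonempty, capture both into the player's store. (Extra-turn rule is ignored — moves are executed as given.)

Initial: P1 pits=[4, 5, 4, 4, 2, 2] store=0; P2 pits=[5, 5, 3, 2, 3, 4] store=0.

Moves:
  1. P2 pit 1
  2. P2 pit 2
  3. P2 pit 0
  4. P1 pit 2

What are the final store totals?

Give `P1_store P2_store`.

Answer: 1 2

Derivation:
Move 1: P2 pit1 -> P1=[4,5,4,4,2,2](0) P2=[5,0,4,3,4,5](1)
Move 2: P2 pit2 -> P1=[4,5,4,4,2,2](0) P2=[5,0,0,4,5,6](2)
Move 3: P2 pit0 -> P1=[4,5,4,4,2,2](0) P2=[0,1,1,5,6,7](2)
Move 4: P1 pit2 -> P1=[4,5,0,5,3,3](1) P2=[0,1,1,5,6,7](2)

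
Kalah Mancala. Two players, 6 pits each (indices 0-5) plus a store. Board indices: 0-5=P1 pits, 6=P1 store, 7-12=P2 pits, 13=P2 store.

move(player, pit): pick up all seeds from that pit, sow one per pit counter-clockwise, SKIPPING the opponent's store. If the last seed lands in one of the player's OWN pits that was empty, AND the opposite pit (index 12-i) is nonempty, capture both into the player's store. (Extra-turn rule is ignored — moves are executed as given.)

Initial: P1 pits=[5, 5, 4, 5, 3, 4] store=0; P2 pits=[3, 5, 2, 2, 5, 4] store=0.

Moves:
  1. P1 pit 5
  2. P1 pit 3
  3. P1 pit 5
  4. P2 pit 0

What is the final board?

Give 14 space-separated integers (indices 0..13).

Move 1: P1 pit5 -> P1=[5,5,4,5,3,0](1) P2=[4,6,3,2,5,4](0)
Move 2: P1 pit3 -> P1=[5,5,4,0,4,1](2) P2=[5,7,3,2,5,4](0)
Move 3: P1 pit5 -> P1=[5,5,4,0,4,0](3) P2=[5,7,3,2,5,4](0)
Move 4: P2 pit0 -> P1=[5,5,4,0,4,0](3) P2=[0,8,4,3,6,5](0)

Answer: 5 5 4 0 4 0 3 0 8 4 3 6 5 0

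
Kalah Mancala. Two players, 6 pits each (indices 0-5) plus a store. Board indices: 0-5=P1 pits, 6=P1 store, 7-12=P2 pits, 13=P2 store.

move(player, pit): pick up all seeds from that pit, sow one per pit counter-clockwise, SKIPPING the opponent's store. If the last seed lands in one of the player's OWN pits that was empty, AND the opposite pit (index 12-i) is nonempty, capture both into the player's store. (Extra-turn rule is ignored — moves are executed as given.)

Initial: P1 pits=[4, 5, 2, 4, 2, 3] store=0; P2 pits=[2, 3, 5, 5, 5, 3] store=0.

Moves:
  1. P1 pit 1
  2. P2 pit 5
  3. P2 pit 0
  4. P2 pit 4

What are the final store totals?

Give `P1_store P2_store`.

Move 1: P1 pit1 -> P1=[4,0,3,5,3,4](1) P2=[2,3,5,5,5,3](0)
Move 2: P2 pit5 -> P1=[5,1,3,5,3,4](1) P2=[2,3,5,5,5,0](1)
Move 3: P2 pit0 -> P1=[5,1,3,5,3,4](1) P2=[0,4,6,5,5,0](1)
Move 4: P2 pit4 -> P1=[6,2,4,5,3,4](1) P2=[0,4,6,5,0,1](2)

Answer: 1 2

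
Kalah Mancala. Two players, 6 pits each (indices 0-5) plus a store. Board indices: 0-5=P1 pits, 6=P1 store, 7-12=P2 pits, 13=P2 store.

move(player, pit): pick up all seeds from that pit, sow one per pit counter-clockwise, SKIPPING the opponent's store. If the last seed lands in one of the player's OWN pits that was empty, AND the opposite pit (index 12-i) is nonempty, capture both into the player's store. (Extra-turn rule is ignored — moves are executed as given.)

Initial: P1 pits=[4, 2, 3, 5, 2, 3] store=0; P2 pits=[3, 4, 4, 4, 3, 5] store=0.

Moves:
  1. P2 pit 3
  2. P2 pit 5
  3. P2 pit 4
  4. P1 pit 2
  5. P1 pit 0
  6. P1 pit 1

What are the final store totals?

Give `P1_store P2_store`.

Answer: 3 3

Derivation:
Move 1: P2 pit3 -> P1=[5,2,3,5,2,3](0) P2=[3,4,4,0,4,6](1)
Move 2: P2 pit5 -> P1=[6,3,4,6,3,3](0) P2=[3,4,4,0,4,0](2)
Move 3: P2 pit4 -> P1=[7,4,4,6,3,3](0) P2=[3,4,4,0,0,1](3)
Move 4: P1 pit2 -> P1=[7,4,0,7,4,4](1) P2=[3,4,4,0,0,1](3)
Move 5: P1 pit0 -> P1=[0,5,1,8,5,5](2) P2=[4,4,4,0,0,1](3)
Move 6: P1 pit1 -> P1=[0,0,2,9,6,6](3) P2=[4,4,4,0,0,1](3)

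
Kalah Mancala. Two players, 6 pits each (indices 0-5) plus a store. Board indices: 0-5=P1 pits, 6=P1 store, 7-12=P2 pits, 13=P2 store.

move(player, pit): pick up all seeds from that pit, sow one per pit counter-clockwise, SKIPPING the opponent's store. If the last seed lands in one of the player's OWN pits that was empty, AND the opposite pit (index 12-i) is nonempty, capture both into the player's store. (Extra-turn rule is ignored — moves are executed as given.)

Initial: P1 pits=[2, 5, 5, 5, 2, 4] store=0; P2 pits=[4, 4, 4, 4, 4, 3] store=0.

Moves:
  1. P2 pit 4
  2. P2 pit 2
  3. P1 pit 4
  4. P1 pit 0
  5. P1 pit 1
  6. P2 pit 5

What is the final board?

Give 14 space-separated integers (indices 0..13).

Move 1: P2 pit4 -> P1=[3,6,5,5,2,4](0) P2=[4,4,4,4,0,4](1)
Move 2: P2 pit2 -> P1=[3,6,5,5,2,4](0) P2=[4,4,0,5,1,5](2)
Move 3: P1 pit4 -> P1=[3,6,5,5,0,5](1) P2=[4,4,0,5,1,5](2)
Move 4: P1 pit0 -> P1=[0,7,6,6,0,5](1) P2=[4,4,0,5,1,5](2)
Move 5: P1 pit1 -> P1=[0,0,7,7,1,6](2) P2=[5,5,0,5,1,5](2)
Move 6: P2 pit5 -> P1=[1,1,8,8,1,6](2) P2=[5,5,0,5,1,0](3)

Answer: 1 1 8 8 1 6 2 5 5 0 5 1 0 3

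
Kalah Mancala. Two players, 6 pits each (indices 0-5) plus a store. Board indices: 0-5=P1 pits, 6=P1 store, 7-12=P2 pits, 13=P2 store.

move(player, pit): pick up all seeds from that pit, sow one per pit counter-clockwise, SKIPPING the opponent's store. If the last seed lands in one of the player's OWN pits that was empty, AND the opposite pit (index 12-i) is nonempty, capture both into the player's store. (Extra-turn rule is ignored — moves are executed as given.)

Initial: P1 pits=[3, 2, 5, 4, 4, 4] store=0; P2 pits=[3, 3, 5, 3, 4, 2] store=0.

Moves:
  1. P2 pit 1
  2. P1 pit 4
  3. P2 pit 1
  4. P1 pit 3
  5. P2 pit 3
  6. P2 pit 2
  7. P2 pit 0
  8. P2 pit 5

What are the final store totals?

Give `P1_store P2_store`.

Answer: 2 3

Derivation:
Move 1: P2 pit1 -> P1=[3,2,5,4,4,4](0) P2=[3,0,6,4,5,2](0)
Move 2: P1 pit4 -> P1=[3,2,5,4,0,5](1) P2=[4,1,6,4,5,2](0)
Move 3: P2 pit1 -> P1=[3,2,5,4,0,5](1) P2=[4,0,7,4,5,2](0)
Move 4: P1 pit3 -> P1=[3,2,5,0,1,6](2) P2=[5,0,7,4,5,2](0)
Move 5: P2 pit3 -> P1=[4,2,5,0,1,6](2) P2=[5,0,7,0,6,3](1)
Move 6: P2 pit2 -> P1=[5,3,6,0,1,6](2) P2=[5,0,0,1,7,4](2)
Move 7: P2 pit0 -> P1=[5,3,6,0,1,6](2) P2=[0,1,1,2,8,5](2)
Move 8: P2 pit5 -> P1=[6,4,7,1,1,6](2) P2=[0,1,1,2,8,0](3)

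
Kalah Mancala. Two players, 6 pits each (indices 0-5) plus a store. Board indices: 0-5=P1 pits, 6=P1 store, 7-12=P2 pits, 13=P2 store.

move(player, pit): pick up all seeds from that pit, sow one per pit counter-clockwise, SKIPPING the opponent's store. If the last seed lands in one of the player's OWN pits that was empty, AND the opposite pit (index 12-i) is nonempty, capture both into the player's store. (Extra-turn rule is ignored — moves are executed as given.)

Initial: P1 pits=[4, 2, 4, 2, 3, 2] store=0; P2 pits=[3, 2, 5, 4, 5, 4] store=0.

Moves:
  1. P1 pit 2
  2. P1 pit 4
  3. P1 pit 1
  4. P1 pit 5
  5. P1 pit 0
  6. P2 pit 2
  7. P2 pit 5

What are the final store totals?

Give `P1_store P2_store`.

Move 1: P1 pit2 -> P1=[4,2,0,3,4,3](1) P2=[3,2,5,4,5,4](0)
Move 2: P1 pit4 -> P1=[4,2,0,3,0,4](2) P2=[4,3,5,4,5,4](0)
Move 3: P1 pit1 -> P1=[4,0,1,4,0,4](2) P2=[4,3,5,4,5,4](0)
Move 4: P1 pit5 -> P1=[4,0,1,4,0,0](3) P2=[5,4,6,4,5,4](0)
Move 5: P1 pit0 -> P1=[0,1,2,5,0,0](8) P2=[5,0,6,4,5,4](0)
Move 6: P2 pit2 -> P1=[1,2,2,5,0,0](8) P2=[5,0,0,5,6,5](1)
Move 7: P2 pit5 -> P1=[2,3,3,6,0,0](8) P2=[5,0,0,5,6,0](2)

Answer: 8 2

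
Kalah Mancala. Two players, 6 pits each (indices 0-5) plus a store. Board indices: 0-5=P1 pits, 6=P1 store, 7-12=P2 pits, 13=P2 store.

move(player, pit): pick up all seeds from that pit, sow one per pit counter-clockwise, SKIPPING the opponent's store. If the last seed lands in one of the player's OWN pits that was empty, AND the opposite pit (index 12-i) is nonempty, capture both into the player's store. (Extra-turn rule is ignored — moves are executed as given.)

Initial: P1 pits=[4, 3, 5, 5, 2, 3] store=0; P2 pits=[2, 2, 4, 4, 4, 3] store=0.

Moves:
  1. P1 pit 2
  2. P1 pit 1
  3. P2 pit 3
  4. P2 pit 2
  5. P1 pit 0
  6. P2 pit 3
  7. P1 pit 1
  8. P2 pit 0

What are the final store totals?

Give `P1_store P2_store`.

Answer: 1 6

Derivation:
Move 1: P1 pit2 -> P1=[4,3,0,6,3,4](1) P2=[3,2,4,4,4,3](0)
Move 2: P1 pit1 -> P1=[4,0,1,7,4,4](1) P2=[3,2,4,4,4,3](0)
Move 3: P2 pit3 -> P1=[5,0,1,7,4,4](1) P2=[3,2,4,0,5,4](1)
Move 4: P2 pit2 -> P1=[5,0,1,7,4,4](1) P2=[3,2,0,1,6,5](2)
Move 5: P1 pit0 -> P1=[0,1,2,8,5,5](1) P2=[3,2,0,1,6,5](2)
Move 6: P2 pit3 -> P1=[0,1,2,8,5,5](1) P2=[3,2,0,0,7,5](2)
Move 7: P1 pit1 -> P1=[0,0,3,8,5,5](1) P2=[3,2,0,0,7,5](2)
Move 8: P2 pit0 -> P1=[0,0,0,8,5,5](1) P2=[0,3,1,0,7,5](6)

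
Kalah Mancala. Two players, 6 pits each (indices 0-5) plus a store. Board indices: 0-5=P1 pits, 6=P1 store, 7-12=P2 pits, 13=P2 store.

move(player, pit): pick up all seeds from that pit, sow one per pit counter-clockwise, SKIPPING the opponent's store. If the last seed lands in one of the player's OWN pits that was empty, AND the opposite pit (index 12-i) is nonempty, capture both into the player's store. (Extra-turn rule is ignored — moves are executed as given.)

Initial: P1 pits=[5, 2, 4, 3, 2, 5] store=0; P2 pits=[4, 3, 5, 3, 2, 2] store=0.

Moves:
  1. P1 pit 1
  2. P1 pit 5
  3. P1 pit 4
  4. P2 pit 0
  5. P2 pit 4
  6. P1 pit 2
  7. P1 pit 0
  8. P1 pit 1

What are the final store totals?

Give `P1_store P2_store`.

Move 1: P1 pit1 -> P1=[5,0,5,4,2,5](0) P2=[4,3,5,3,2,2](0)
Move 2: P1 pit5 -> P1=[5,0,5,4,2,0](1) P2=[5,4,6,4,2,2](0)
Move 3: P1 pit4 -> P1=[5,0,5,4,0,1](2) P2=[5,4,6,4,2,2](0)
Move 4: P2 pit0 -> P1=[5,0,5,4,0,1](2) P2=[0,5,7,5,3,3](0)
Move 5: P2 pit4 -> P1=[6,0,5,4,0,1](2) P2=[0,5,7,5,0,4](1)
Move 6: P1 pit2 -> P1=[6,0,0,5,1,2](3) P2=[1,5,7,5,0,4](1)
Move 7: P1 pit0 -> P1=[0,1,1,6,2,3](4) P2=[1,5,7,5,0,4](1)
Move 8: P1 pit1 -> P1=[0,0,2,6,2,3](4) P2=[1,5,7,5,0,4](1)

Answer: 4 1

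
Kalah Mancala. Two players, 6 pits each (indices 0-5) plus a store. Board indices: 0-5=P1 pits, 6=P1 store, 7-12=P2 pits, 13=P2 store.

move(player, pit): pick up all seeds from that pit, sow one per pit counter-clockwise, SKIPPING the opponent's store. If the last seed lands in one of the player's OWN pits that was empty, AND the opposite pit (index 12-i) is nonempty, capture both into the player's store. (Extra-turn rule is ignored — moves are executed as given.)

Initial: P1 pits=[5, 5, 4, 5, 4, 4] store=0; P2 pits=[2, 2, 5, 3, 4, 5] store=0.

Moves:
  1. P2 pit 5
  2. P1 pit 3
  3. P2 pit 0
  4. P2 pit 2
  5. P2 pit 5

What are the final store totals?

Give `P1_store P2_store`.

Answer: 1 3

Derivation:
Move 1: P2 pit5 -> P1=[6,6,5,6,4,4](0) P2=[2,2,5,3,4,0](1)
Move 2: P1 pit3 -> P1=[6,6,5,0,5,5](1) P2=[3,3,6,3,4,0](1)
Move 3: P2 pit0 -> P1=[6,6,5,0,5,5](1) P2=[0,4,7,4,4,0](1)
Move 4: P2 pit2 -> P1=[7,7,6,0,5,5](1) P2=[0,4,0,5,5,1](2)
Move 5: P2 pit5 -> P1=[7,7,6,0,5,5](1) P2=[0,4,0,5,5,0](3)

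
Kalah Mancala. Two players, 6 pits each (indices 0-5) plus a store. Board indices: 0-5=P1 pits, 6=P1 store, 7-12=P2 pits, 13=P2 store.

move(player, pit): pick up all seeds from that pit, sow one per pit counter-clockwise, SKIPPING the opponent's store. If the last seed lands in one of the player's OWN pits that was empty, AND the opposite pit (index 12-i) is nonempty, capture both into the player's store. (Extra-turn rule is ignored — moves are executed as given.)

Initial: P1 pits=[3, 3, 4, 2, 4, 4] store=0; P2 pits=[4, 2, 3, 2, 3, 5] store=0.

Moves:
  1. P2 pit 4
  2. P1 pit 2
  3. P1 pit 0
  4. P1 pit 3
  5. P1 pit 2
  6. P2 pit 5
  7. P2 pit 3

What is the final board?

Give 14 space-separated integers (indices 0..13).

Move 1: P2 pit4 -> P1=[4,3,4,2,4,4](0) P2=[4,2,3,2,0,6](1)
Move 2: P1 pit2 -> P1=[4,3,0,3,5,5](1) P2=[4,2,3,2,0,6](1)
Move 3: P1 pit0 -> P1=[0,4,1,4,6,5](1) P2=[4,2,3,2,0,6](1)
Move 4: P1 pit3 -> P1=[0,4,1,0,7,6](2) P2=[5,2,3,2,0,6](1)
Move 5: P1 pit2 -> P1=[0,4,0,0,7,6](6) P2=[5,2,0,2,0,6](1)
Move 6: P2 pit5 -> P1=[1,5,1,1,8,6](6) P2=[5,2,0,2,0,0](2)
Move 7: P2 pit3 -> P1=[0,5,1,1,8,6](6) P2=[5,2,0,0,1,0](4)

Answer: 0 5 1 1 8 6 6 5 2 0 0 1 0 4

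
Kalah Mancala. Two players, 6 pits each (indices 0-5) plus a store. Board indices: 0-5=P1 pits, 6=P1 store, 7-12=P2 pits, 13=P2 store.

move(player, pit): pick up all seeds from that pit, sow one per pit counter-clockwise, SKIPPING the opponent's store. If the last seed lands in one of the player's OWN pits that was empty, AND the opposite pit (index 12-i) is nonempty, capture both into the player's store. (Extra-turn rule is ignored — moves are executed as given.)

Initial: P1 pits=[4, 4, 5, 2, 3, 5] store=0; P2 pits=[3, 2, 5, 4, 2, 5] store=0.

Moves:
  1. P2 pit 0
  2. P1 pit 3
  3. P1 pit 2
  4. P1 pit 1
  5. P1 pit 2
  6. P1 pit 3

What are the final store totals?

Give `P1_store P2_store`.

Move 1: P2 pit0 -> P1=[4,4,5,2,3,5](0) P2=[0,3,6,5,2,5](0)
Move 2: P1 pit3 -> P1=[4,4,5,0,4,6](0) P2=[0,3,6,5,2,5](0)
Move 3: P1 pit2 -> P1=[4,4,0,1,5,7](1) P2=[1,3,6,5,2,5](0)
Move 4: P1 pit1 -> P1=[4,0,1,2,6,8](1) P2=[1,3,6,5,2,5](0)
Move 5: P1 pit2 -> P1=[4,0,0,3,6,8](1) P2=[1,3,6,5,2,5](0)
Move 6: P1 pit3 -> P1=[4,0,0,0,7,9](2) P2=[1,3,6,5,2,5](0)

Answer: 2 0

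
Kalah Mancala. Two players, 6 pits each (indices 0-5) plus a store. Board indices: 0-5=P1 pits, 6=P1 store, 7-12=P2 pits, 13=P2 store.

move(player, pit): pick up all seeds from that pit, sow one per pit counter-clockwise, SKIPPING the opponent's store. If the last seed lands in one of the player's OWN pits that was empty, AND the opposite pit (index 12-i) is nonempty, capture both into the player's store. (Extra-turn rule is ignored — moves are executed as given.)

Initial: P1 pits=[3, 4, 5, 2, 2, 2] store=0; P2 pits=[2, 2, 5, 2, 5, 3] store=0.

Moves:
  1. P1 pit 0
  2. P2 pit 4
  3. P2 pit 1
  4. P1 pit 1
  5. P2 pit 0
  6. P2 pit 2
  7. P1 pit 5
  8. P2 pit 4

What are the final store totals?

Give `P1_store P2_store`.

Move 1: P1 pit0 -> P1=[0,5,6,3,2,2](0) P2=[2,2,5,2,5,3](0)
Move 2: P2 pit4 -> P1=[1,6,7,3,2,2](0) P2=[2,2,5,2,0,4](1)
Move 3: P2 pit1 -> P1=[1,6,7,3,2,2](0) P2=[2,0,6,3,0,4](1)
Move 4: P1 pit1 -> P1=[1,0,8,4,3,3](1) P2=[3,0,6,3,0,4](1)
Move 5: P2 pit0 -> P1=[1,0,8,4,3,3](1) P2=[0,1,7,4,0,4](1)
Move 6: P2 pit2 -> P1=[2,1,9,4,3,3](1) P2=[0,1,0,5,1,5](2)
Move 7: P1 pit5 -> P1=[2,1,9,4,3,0](2) P2=[1,2,0,5,1,5](2)
Move 8: P2 pit4 -> P1=[2,1,9,4,3,0](2) P2=[1,2,0,5,0,6](2)

Answer: 2 2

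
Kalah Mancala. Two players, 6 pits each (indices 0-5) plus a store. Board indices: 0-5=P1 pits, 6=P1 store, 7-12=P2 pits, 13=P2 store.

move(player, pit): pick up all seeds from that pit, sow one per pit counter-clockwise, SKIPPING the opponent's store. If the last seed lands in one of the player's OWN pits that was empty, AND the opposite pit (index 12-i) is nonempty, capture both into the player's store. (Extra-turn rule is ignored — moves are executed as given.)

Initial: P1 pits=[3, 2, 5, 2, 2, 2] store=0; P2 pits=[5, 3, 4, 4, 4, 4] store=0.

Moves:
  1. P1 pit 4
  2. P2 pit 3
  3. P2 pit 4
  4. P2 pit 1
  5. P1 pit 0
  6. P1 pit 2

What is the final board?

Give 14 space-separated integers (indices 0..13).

Move 1: P1 pit4 -> P1=[3,2,5,2,0,3](1) P2=[5,3,4,4,4,4](0)
Move 2: P2 pit3 -> P1=[4,2,5,2,0,3](1) P2=[5,3,4,0,5,5](1)
Move 3: P2 pit4 -> P1=[5,3,6,2,0,3](1) P2=[5,3,4,0,0,6](2)
Move 4: P2 pit1 -> P1=[5,0,6,2,0,3](1) P2=[5,0,5,1,0,6](6)
Move 5: P1 pit0 -> P1=[0,1,7,3,1,4](1) P2=[5,0,5,1,0,6](6)
Move 6: P1 pit2 -> P1=[0,1,0,4,2,5](2) P2=[6,1,6,1,0,6](6)

Answer: 0 1 0 4 2 5 2 6 1 6 1 0 6 6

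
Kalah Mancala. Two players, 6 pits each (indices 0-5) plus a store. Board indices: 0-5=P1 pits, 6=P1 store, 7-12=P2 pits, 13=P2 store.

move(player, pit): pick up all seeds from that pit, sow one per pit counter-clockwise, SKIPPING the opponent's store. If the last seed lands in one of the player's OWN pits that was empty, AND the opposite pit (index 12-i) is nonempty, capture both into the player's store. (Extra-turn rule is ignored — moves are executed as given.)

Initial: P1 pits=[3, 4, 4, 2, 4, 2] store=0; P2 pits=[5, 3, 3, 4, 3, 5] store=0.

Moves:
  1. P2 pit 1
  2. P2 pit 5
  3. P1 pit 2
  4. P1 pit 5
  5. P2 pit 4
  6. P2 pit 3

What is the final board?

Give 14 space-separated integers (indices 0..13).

Move 1: P2 pit1 -> P1=[3,4,4,2,4,2](0) P2=[5,0,4,5,4,5](0)
Move 2: P2 pit5 -> P1=[4,5,5,3,4,2](0) P2=[5,0,4,5,4,0](1)
Move 3: P1 pit2 -> P1=[4,5,0,4,5,3](1) P2=[6,0,4,5,4,0](1)
Move 4: P1 pit5 -> P1=[4,5,0,4,5,0](2) P2=[7,1,4,5,4,0](1)
Move 5: P2 pit4 -> P1=[5,6,0,4,5,0](2) P2=[7,1,4,5,0,1](2)
Move 6: P2 pit3 -> P1=[6,7,0,4,5,0](2) P2=[7,1,4,0,1,2](3)

Answer: 6 7 0 4 5 0 2 7 1 4 0 1 2 3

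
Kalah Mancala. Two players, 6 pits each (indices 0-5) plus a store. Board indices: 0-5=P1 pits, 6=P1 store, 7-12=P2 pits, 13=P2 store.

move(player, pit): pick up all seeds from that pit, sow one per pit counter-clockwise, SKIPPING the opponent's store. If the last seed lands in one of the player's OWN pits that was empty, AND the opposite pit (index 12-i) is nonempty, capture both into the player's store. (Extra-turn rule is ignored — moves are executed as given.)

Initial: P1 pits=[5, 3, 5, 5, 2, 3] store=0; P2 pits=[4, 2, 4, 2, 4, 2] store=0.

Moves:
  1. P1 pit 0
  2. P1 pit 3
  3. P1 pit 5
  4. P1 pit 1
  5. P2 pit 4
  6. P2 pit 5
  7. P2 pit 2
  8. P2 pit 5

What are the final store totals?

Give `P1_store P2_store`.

Answer: 9 4

Derivation:
Move 1: P1 pit0 -> P1=[0,4,6,6,3,4](0) P2=[4,2,4,2,4,2](0)
Move 2: P1 pit3 -> P1=[0,4,6,0,4,5](1) P2=[5,3,5,2,4,2](0)
Move 3: P1 pit5 -> P1=[0,4,6,0,4,0](2) P2=[6,4,6,3,4,2](0)
Move 4: P1 pit1 -> P1=[0,0,7,1,5,0](9) P2=[0,4,6,3,4,2](0)
Move 5: P2 pit4 -> P1=[1,1,7,1,5,0](9) P2=[0,4,6,3,0,3](1)
Move 6: P2 pit5 -> P1=[2,2,7,1,5,0](9) P2=[0,4,6,3,0,0](2)
Move 7: P2 pit2 -> P1=[3,3,7,1,5,0](9) P2=[0,4,0,4,1,1](3)
Move 8: P2 pit5 -> P1=[3,3,7,1,5,0](9) P2=[0,4,0,4,1,0](4)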